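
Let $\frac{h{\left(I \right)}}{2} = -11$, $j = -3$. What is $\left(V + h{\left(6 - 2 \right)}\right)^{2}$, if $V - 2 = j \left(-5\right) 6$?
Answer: $4900$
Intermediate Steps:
$h{\left(I \right)} = -22$ ($h{\left(I \right)} = 2 \left(-11\right) = -22$)
$V = 92$ ($V = 2 + \left(-3\right) \left(-5\right) 6 = 2 + 15 \cdot 6 = 2 + 90 = 92$)
$\left(V + h{\left(6 - 2 \right)}\right)^{2} = \left(92 - 22\right)^{2} = 70^{2} = 4900$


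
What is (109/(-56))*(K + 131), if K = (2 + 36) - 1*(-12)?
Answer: -19729/56 ≈ -352.30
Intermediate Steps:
K = 50 (K = 38 + 12 = 50)
(109/(-56))*(K + 131) = (109/(-56))*(50 + 131) = (109*(-1/56))*181 = -109/56*181 = -19729/56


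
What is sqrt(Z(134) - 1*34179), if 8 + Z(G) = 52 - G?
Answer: I*sqrt(34269) ≈ 185.12*I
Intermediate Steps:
Z(G) = 44 - G (Z(G) = -8 + (52 - G) = 44 - G)
sqrt(Z(134) - 1*34179) = sqrt((44 - 1*134) - 1*34179) = sqrt((44 - 134) - 34179) = sqrt(-90 - 34179) = sqrt(-34269) = I*sqrt(34269)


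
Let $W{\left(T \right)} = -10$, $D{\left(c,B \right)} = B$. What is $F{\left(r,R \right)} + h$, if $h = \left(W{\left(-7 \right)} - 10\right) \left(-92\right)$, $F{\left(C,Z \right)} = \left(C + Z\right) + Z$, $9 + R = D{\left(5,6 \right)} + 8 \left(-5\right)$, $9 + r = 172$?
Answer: $1917$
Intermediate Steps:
$r = 163$ ($r = -9 + 172 = 163$)
$R = -43$ ($R = -9 + \left(6 + 8 \left(-5\right)\right) = -9 + \left(6 - 40\right) = -9 - 34 = -43$)
$F{\left(C,Z \right)} = C + 2 Z$
$h = 1840$ ($h = \left(-10 - 10\right) \left(-92\right) = \left(-20\right) \left(-92\right) = 1840$)
$F{\left(r,R \right)} + h = \left(163 + 2 \left(-43\right)\right) + 1840 = \left(163 - 86\right) + 1840 = 77 + 1840 = 1917$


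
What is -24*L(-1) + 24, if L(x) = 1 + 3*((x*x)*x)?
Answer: 72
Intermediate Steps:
L(x) = 1 + 3*x³ (L(x) = 1 + 3*(x²*x) = 1 + 3*x³)
-24*L(-1) + 24 = -24*(1 + 3*(-1)³) + 24 = -24*(1 + 3*(-1)) + 24 = -24*(1 - 3) + 24 = -24*(-2) + 24 = 48 + 24 = 72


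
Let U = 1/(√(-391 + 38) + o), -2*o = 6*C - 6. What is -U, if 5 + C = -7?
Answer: I/(√353 - 39*I) ≈ -0.020811 + 0.010026*I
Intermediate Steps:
C = -12 (C = -5 - 7 = -12)
o = 39 (o = -(6*(-12) - 6)/2 = -(-72 - 6)/2 = -½*(-78) = 39)
U = 1/(39 + I*√353) (U = 1/(√(-391 + 38) + 39) = 1/(√(-353) + 39) = 1/(I*√353 + 39) = 1/(39 + I*√353) ≈ 0.020811 - 0.010026*I)
-U = -(39/1874 - I*√353/1874) = -39/1874 + I*√353/1874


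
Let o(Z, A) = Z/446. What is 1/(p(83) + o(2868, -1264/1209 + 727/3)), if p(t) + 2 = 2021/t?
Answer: 18509/532687 ≈ 0.034746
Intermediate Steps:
o(Z, A) = Z/446 (o(Z, A) = Z*(1/446) = Z/446)
p(t) = -2 + 2021/t
1/(p(83) + o(2868, -1264/1209 + 727/3)) = 1/((-2 + 2021/83) + (1/446)*2868) = 1/((-2 + 2021*(1/83)) + 1434/223) = 1/((-2 + 2021/83) + 1434/223) = 1/(1855/83 + 1434/223) = 1/(532687/18509) = 18509/532687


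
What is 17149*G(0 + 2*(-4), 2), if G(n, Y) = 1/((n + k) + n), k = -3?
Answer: -17149/19 ≈ -902.58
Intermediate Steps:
G(n, Y) = 1/(-3 + 2*n) (G(n, Y) = 1/((n - 3) + n) = 1/((-3 + n) + n) = 1/(-3 + 2*n))
17149*G(0 + 2*(-4), 2) = 17149/(-3 + 2*(0 + 2*(-4))) = 17149/(-3 + 2*(0 - 8)) = 17149/(-3 + 2*(-8)) = 17149/(-3 - 16) = 17149/(-19) = 17149*(-1/19) = -17149/19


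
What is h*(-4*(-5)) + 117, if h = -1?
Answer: 97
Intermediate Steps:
h*(-4*(-5)) + 117 = -(-4)*(-5) + 117 = -1*20 + 117 = -20 + 117 = 97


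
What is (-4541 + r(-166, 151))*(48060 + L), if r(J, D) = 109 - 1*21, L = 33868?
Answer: -364825384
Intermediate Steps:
r(J, D) = 88 (r(J, D) = 109 - 21 = 88)
(-4541 + r(-166, 151))*(48060 + L) = (-4541 + 88)*(48060 + 33868) = -4453*81928 = -364825384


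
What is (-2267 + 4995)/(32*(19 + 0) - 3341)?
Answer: -2728/2733 ≈ -0.99817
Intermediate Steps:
(-2267 + 4995)/(32*(19 + 0) - 3341) = 2728/(32*19 - 3341) = 2728/(608 - 3341) = 2728/(-2733) = 2728*(-1/2733) = -2728/2733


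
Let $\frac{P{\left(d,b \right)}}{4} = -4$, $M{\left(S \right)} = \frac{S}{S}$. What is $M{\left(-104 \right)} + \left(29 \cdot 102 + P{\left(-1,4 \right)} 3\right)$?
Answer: $2911$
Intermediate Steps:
$M{\left(S \right)} = 1$
$P{\left(d,b \right)} = -16$ ($P{\left(d,b \right)} = 4 \left(-4\right) = -16$)
$M{\left(-104 \right)} + \left(29 \cdot 102 + P{\left(-1,4 \right)} 3\right) = 1 + \left(29 \cdot 102 - 48\right) = 1 + \left(2958 - 48\right) = 1 + 2910 = 2911$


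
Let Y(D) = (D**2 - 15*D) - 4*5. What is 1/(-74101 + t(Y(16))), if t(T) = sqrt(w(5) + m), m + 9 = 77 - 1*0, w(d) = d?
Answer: -74101/5490958128 - sqrt(73)/5490958128 ≈ -1.3497e-5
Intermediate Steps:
m = 68 (m = -9 + (77 - 1*0) = -9 + (77 + 0) = -9 + 77 = 68)
Y(D) = -20 + D**2 - 15*D (Y(D) = (D**2 - 15*D) - 20 = -20 + D**2 - 15*D)
t(T) = sqrt(73) (t(T) = sqrt(5 + 68) = sqrt(73))
1/(-74101 + t(Y(16))) = 1/(-74101 + sqrt(73))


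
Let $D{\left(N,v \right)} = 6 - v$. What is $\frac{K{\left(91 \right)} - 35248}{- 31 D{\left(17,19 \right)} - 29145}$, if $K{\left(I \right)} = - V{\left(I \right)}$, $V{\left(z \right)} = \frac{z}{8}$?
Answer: $\frac{282075}{229936} \approx 1.2268$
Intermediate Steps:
$V{\left(z \right)} = \frac{z}{8}$ ($V{\left(z \right)} = z \frac{1}{8} = \frac{z}{8}$)
$K{\left(I \right)} = - \frac{I}{8}$
$\frac{K{\left(91 \right)} - 35248}{- 31 D{\left(17,19 \right)} - 29145} = \frac{\left(- \frac{1}{8}\right) 91 - 35248}{- 31 \left(6 - 19\right) - 29145} = \frac{- \frac{91}{8} - 35248}{- 31 \left(6 - 19\right) - 29145} = - \frac{282075}{8 \left(\left(-31\right) \left(-13\right) - 29145\right)} = - \frac{282075}{8 \left(403 - 29145\right)} = - \frac{282075}{8 \left(-28742\right)} = \left(- \frac{282075}{8}\right) \left(- \frac{1}{28742}\right) = \frac{282075}{229936}$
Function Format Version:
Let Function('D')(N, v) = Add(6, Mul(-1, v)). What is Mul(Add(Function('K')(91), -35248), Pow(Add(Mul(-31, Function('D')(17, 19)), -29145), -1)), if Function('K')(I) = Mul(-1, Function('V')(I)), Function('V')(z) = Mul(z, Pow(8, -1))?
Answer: Rational(282075, 229936) ≈ 1.2268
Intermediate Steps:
Function('V')(z) = Mul(Rational(1, 8), z) (Function('V')(z) = Mul(z, Rational(1, 8)) = Mul(Rational(1, 8), z))
Function('K')(I) = Mul(Rational(-1, 8), I) (Function('K')(I) = Mul(-1, Mul(Rational(1, 8), I)) = Mul(Rational(-1, 8), I))
Mul(Add(Function('K')(91), -35248), Pow(Add(Mul(-31, Function('D')(17, 19)), -29145), -1)) = Mul(Add(Mul(Rational(-1, 8), 91), -35248), Pow(Add(Mul(-31, Add(6, Mul(-1, 19))), -29145), -1)) = Mul(Add(Rational(-91, 8), -35248), Pow(Add(Mul(-31, Add(6, -19)), -29145), -1)) = Mul(Rational(-282075, 8), Pow(Add(Mul(-31, -13), -29145), -1)) = Mul(Rational(-282075, 8), Pow(Add(403, -29145), -1)) = Mul(Rational(-282075, 8), Pow(-28742, -1)) = Mul(Rational(-282075, 8), Rational(-1, 28742)) = Rational(282075, 229936)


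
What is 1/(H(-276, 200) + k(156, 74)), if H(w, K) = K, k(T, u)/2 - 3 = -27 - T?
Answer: -1/160 ≈ -0.0062500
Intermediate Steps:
k(T, u) = -48 - 2*T (k(T, u) = 6 + 2*(-27 - T) = 6 + (-54 - 2*T) = -48 - 2*T)
1/(H(-276, 200) + k(156, 74)) = 1/(200 + (-48 - 2*156)) = 1/(200 + (-48 - 312)) = 1/(200 - 360) = 1/(-160) = -1/160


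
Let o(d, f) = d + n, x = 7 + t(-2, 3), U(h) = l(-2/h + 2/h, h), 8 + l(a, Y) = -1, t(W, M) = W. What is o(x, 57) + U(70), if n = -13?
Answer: -17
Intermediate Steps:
l(a, Y) = -9 (l(a, Y) = -8 - 1 = -9)
U(h) = -9
x = 5 (x = 7 - 2 = 5)
o(d, f) = -13 + d (o(d, f) = d - 13 = -13 + d)
o(x, 57) + U(70) = (-13 + 5) - 9 = -8 - 9 = -17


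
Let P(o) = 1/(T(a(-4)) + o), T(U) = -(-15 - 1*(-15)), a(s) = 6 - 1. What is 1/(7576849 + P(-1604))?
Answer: 1604/12153265795 ≈ 1.3198e-7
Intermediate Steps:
a(s) = 5
T(U) = 0 (T(U) = -(-15 + 15) = -1*0 = 0)
P(o) = 1/o (P(o) = 1/(0 + o) = 1/o)
1/(7576849 + P(-1604)) = 1/(7576849 + 1/(-1604)) = 1/(7576849 - 1/1604) = 1/(12153265795/1604) = 1604/12153265795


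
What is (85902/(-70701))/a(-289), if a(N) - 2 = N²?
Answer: -28634/1968386541 ≈ -1.4547e-5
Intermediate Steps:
a(N) = 2 + N²
(85902/(-70701))/a(-289) = (85902/(-70701))/(2 + (-289)²) = (85902*(-1/70701))/(2 + 83521) = -28634/23567/83523 = -28634/23567*1/83523 = -28634/1968386541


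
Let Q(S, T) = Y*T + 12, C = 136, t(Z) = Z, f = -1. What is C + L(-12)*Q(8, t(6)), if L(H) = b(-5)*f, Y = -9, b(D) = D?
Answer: -74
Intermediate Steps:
L(H) = 5 (L(H) = -5*(-1) = 5)
Q(S, T) = 12 - 9*T (Q(S, T) = -9*T + 12 = 12 - 9*T)
C + L(-12)*Q(8, t(6)) = 136 + 5*(12 - 9*6) = 136 + 5*(12 - 54) = 136 + 5*(-42) = 136 - 210 = -74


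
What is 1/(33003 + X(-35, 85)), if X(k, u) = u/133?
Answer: 133/4389484 ≈ 3.0300e-5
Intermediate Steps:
X(k, u) = u/133 (X(k, u) = u*(1/133) = u/133)
1/(33003 + X(-35, 85)) = 1/(33003 + (1/133)*85) = 1/(33003 + 85/133) = 1/(4389484/133) = 133/4389484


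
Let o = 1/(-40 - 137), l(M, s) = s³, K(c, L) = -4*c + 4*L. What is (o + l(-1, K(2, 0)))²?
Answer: 8212890625/31329 ≈ 2.6215e+5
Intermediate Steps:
o = -1/177 (o = 1/(-177) = -1/177 ≈ -0.0056497)
(o + l(-1, K(2, 0)))² = (-1/177 + (-4*2 + 4*0)³)² = (-1/177 + (-8 + 0)³)² = (-1/177 + (-8)³)² = (-1/177 - 512)² = (-90625/177)² = 8212890625/31329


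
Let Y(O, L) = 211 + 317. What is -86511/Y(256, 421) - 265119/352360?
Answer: -1275958283/7751920 ≈ -164.60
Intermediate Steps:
Y(O, L) = 528
-86511/Y(256, 421) - 265119/352360 = -86511/528 - 265119/352360 = -86511*1/528 - 265119*1/352360 = -28837/176 - 265119/352360 = -1275958283/7751920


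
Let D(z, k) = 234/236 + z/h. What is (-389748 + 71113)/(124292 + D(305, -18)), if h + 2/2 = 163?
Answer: -1522756665/594005204 ≈ -2.5635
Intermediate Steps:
h = 162 (h = -1 + 163 = 162)
D(z, k) = 117/118 + z/162 (D(z, k) = 234/236 + z/162 = 234*(1/236) + z*(1/162) = 117/118 + z/162)
(-389748 + 71113)/(124292 + D(305, -18)) = (-389748 + 71113)/(124292 + (117/118 + (1/162)*305)) = -318635/(124292 + (117/118 + 305/162)) = -318635/(124292 + 13736/4779) = -318635/594005204/4779 = -318635*4779/594005204 = -1522756665/594005204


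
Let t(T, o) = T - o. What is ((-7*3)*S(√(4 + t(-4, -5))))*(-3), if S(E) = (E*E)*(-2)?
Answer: -630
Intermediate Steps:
S(E) = -2*E² (S(E) = E²*(-2) = -2*E²)
((-7*3)*S(√(4 + t(-4, -5))))*(-3) = ((-7*3)*(-2*(√(4 + (-4 - 1*(-5))))²))*(-3) = -(-42)*(√(4 + (-4 + 5)))²*(-3) = -(-42)*(√(4 + 1))²*(-3) = -(-42)*(√5)²*(-3) = -(-42)*5*(-3) = -21*(-10)*(-3) = 210*(-3) = -630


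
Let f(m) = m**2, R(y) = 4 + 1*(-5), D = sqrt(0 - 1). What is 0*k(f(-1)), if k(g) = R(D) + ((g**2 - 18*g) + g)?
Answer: 0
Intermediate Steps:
D = I (D = sqrt(-1) = I ≈ 1.0*I)
R(y) = -1 (R(y) = 4 - 5 = -1)
k(g) = -1 + g**2 - 17*g (k(g) = -1 + ((g**2 - 18*g) + g) = -1 + (g**2 - 17*g) = -1 + g**2 - 17*g)
0*k(f(-1)) = 0*(-1 + ((-1)**2)**2 - 17*(-1)**2) = 0*(-1 + 1**2 - 17*1) = 0*(-1 + 1 - 17) = 0*(-17) = 0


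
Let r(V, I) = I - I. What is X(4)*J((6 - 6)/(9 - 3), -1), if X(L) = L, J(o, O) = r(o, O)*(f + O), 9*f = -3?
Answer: 0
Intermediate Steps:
f = -1/3 (f = (1/9)*(-3) = -1/3 ≈ -0.33333)
r(V, I) = 0
J(o, O) = 0 (J(o, O) = 0*(-1/3 + O) = 0)
X(4)*J((6 - 6)/(9 - 3), -1) = 4*0 = 0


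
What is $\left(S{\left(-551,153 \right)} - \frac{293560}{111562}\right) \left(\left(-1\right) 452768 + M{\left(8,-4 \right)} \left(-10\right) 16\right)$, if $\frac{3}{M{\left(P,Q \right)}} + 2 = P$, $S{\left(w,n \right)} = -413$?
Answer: $\frac{954452620944}{5071} \approx 1.8822 \cdot 10^{8}$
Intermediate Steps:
$M{\left(P,Q \right)} = \frac{3}{-2 + P}$
$\left(S{\left(-551,153 \right)} - \frac{293560}{111562}\right) \left(\left(-1\right) 452768 + M{\left(8,-4 \right)} \left(-10\right) 16\right) = \left(-413 - \frac{293560}{111562}\right) \left(\left(-1\right) 452768 + \frac{3}{-2 + 8} \left(-10\right) 16\right) = \left(-413 - \frac{146780}{55781}\right) \left(-452768 + \frac{3}{6} \left(-10\right) 16\right) = \left(-413 - \frac{146780}{55781}\right) \left(-452768 + 3 \cdot \frac{1}{6} \left(-10\right) 16\right) = - \frac{23184333 \left(-452768 + \frac{1}{2} \left(-10\right) 16\right)}{55781} = - \frac{23184333 \left(-452768 - 80\right)}{55781} = \left(- \frac{23184333}{55781}\right) \left(-452848\right) = \frac{954452620944}{5071}$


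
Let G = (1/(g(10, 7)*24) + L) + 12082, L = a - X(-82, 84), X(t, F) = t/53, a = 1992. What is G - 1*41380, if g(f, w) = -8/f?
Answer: -138925321/5088 ≈ -27305.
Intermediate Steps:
X(t, F) = t/53 (X(t, F) = t*(1/53) = t/53)
L = 105658/53 (L = 1992 - (-82)/53 = 1992 - 1*(-82/53) = 1992 + 82/53 = 105658/53 ≈ 1993.5)
G = 71616119/5088 (G = (1/(-8/10*24) + 105658/53) + 12082 = (1/(-8*1/10*24) + 105658/53) + 12082 = (1/(-4/5*24) + 105658/53) + 12082 = (1/(-96/5) + 105658/53) + 12082 = (-5/96 + 105658/53) + 12082 = 10142903/5088 + 12082 = 71616119/5088 ≈ 14076.)
G - 1*41380 = 71616119/5088 - 1*41380 = 71616119/5088 - 41380 = -138925321/5088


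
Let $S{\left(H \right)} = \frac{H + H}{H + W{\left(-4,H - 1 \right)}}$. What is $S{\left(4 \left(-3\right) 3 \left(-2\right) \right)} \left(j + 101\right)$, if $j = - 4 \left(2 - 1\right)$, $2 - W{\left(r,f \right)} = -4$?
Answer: $\frac{2328}{13} \approx 179.08$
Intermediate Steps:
$W{\left(r,f \right)} = 6$ ($W{\left(r,f \right)} = 2 - -4 = 2 + 4 = 6$)
$j = -4$ ($j = \left(-4\right) 1 = -4$)
$S{\left(H \right)} = \frac{2 H}{6 + H}$ ($S{\left(H \right)} = \frac{H + H}{H + 6} = \frac{2 H}{6 + H}$)
$S{\left(4 \left(-3\right) 3 \left(-2\right) \right)} \left(j + 101\right) = \frac{2 \cdot 4 \left(-3\right) 3 \left(-2\right)}{6 + 4 \left(-3\right) 3 \left(-2\right)} \left(-4 + 101\right) = \frac{2 \left(-12\right) 3 \left(-2\right)}{6 + \left(-12\right) 3 \left(-2\right)} 97 = \frac{2 \left(\left(-36\right) \left(-2\right)\right)}{6 - -72} \cdot 97 = 2 \cdot 72 \frac{1}{6 + 72} \cdot 97 = 2 \cdot 72 \cdot \frac{1}{78} \cdot 97 = \frac{24}{13} \cdot 97 = \frac{2328}{13}$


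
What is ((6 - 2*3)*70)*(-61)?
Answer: 0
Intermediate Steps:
((6 - 2*3)*70)*(-61) = ((6 - 6)*70)*(-61) = (0*70)*(-61) = 0*(-61) = 0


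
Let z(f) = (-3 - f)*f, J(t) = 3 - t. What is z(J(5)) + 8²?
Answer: 66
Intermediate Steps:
z(f) = f*(-3 - f)
z(J(5)) + 8² = -(3 - 1*5)*(3 + (3 - 1*5)) + 8² = -(3 - 5)*(3 + (3 - 5)) + 64 = -1*(-2)*(3 - 2) + 64 = -1*(-2)*1 + 64 = 2 + 64 = 66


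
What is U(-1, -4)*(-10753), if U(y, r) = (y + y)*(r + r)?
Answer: -172048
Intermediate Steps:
U(y, r) = 4*r*y (U(y, r) = (2*y)*(2*r) = 4*r*y)
U(-1, -4)*(-10753) = (4*(-4)*(-1))*(-10753) = 16*(-10753) = -172048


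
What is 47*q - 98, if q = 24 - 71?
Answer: -2307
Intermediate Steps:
q = -47
47*q - 98 = 47*(-47) - 98 = -2209 - 98 = -2307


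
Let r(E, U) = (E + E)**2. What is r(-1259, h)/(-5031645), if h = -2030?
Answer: -6340324/5031645 ≈ -1.2601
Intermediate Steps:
r(E, U) = 4*E**2 (r(E, U) = (2*E)**2 = 4*E**2)
r(-1259, h)/(-5031645) = (4*(-1259)**2)/(-5031645) = (4*1585081)*(-1/5031645) = 6340324*(-1/5031645) = -6340324/5031645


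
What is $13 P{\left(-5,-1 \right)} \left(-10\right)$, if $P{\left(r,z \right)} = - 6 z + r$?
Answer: $-130$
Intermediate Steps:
$P{\left(r,z \right)} = r - 6 z$
$13 P{\left(-5,-1 \right)} \left(-10\right) = 13 \left(-5 - -6\right) \left(-10\right) = 13 \left(-5 + 6\right) \left(-10\right) = 13 \cdot 1 \left(-10\right) = 13 \left(-10\right) = -130$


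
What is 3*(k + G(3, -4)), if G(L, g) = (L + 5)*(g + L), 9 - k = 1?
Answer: 0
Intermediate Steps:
k = 8 (k = 9 - 1*1 = 9 - 1 = 8)
G(L, g) = (5 + L)*(L + g)
3*(k + G(3, -4)) = 3*(8 + (3**2 + 5*3 + 5*(-4) + 3*(-4))) = 3*(8 + (9 + 15 - 20 - 12)) = 3*(8 - 8) = 3*0 = 0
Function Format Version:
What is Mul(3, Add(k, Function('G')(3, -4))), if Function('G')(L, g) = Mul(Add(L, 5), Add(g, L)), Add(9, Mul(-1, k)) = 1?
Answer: 0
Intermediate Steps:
k = 8 (k = Add(9, Mul(-1, 1)) = Add(9, -1) = 8)
Function('G')(L, g) = Mul(Add(5, L), Add(L, g))
Mul(3, Add(k, Function('G')(3, -4))) = Mul(3, Add(8, Add(Pow(3, 2), Mul(5, 3), Mul(5, -4), Mul(3, -4)))) = Mul(3, Add(8, Add(9, 15, -20, -12))) = Mul(3, Add(8, -8)) = Mul(3, 0) = 0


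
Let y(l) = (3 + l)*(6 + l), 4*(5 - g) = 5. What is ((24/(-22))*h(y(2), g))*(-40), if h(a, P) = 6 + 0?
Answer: 2880/11 ≈ 261.82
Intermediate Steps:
g = 15/4 (g = 5 - ¼*5 = 5 - 5/4 = 15/4 ≈ 3.7500)
h(a, P) = 6
((24/(-22))*h(y(2), g))*(-40) = ((24/(-22))*6)*(-40) = ((24*(-1/22))*6)*(-40) = -12/11*6*(-40) = -72/11*(-40) = 2880/11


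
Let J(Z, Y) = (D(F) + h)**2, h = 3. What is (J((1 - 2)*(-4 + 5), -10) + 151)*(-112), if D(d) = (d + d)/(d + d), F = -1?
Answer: -18704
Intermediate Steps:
D(d) = 1 (D(d) = (2*d)/((2*d)) = (2*d)*(1/(2*d)) = 1)
J(Z, Y) = 16 (J(Z, Y) = (1 + 3)**2 = 4**2 = 16)
(J((1 - 2)*(-4 + 5), -10) + 151)*(-112) = (16 + 151)*(-112) = 167*(-112) = -18704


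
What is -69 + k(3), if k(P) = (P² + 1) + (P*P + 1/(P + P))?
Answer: -299/6 ≈ -49.833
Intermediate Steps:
k(P) = 1 + 1/(2*P) + 2*P² (k(P) = (1 + P²) + (P² + 1/(2*P)) = 1 + 1/(2*P) + 2*P²)
-69 + k(3) = -69 + (½ + 3 + 2*3³)/3 = -69 + (½ + 3 + 2*27)/3 = -69 + (½ + 3 + 54)/3 = -69 + (⅓)*(115/2) = -69 + 115/6 = -299/6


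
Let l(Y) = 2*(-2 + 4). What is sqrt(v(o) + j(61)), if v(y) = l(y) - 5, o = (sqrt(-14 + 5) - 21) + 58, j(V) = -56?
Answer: I*sqrt(57) ≈ 7.5498*I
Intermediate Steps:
o = 37 + 3*I (o = (sqrt(-9) - 21) + 58 = (3*I - 21) + 58 = (-21 + 3*I) + 58 = 37 + 3*I ≈ 37.0 + 3.0*I)
l(Y) = 4 (l(Y) = 2*2 = 4)
v(y) = -1 (v(y) = 4 - 5 = -1)
sqrt(v(o) + j(61)) = sqrt(-1 - 56) = sqrt(-57) = I*sqrt(57)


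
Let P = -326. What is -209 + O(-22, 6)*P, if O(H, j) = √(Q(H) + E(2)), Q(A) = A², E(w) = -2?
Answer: -209 - 326*√482 ≈ -7366.2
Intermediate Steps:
O(H, j) = √(-2 + H²) (O(H, j) = √(H² - 2) = √(-2 + H²))
-209 + O(-22, 6)*P = -209 + √(-2 + (-22)²)*(-326) = -209 + √(-2 + 484)*(-326) = -209 + √482*(-326) = -209 - 326*√482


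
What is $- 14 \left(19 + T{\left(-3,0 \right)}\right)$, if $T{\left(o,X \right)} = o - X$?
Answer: $-224$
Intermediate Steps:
$- 14 \left(19 + T{\left(-3,0 \right)}\right) = - 14 \left(19 - 3\right) = \left(-14\right) 16 = -224$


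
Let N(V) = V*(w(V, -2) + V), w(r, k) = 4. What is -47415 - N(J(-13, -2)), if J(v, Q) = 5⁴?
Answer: -440540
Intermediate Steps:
J(v, Q) = 625
N(V) = V*(4 + V)
-47415 - N(J(-13, -2)) = -47415 - 625*(4 + 625) = -47415 - 625*629 = -47415 - 1*393125 = -47415 - 393125 = -440540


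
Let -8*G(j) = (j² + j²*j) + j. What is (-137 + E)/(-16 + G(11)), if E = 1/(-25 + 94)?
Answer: 75616/109779 ≈ 0.68880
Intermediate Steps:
G(j) = -j/8 - j²/8 - j³/8 (G(j) = -((j² + j²*j) + j)/8 = -((j² + j³) + j)/8 = -(j + j² + j³)/8 = -j/8 - j²/8 - j³/8)
E = 1/69 ≈ 0.014493
(-137 + E)/(-16 + G(11)) = (-137 + 1/69)/(-16 - ⅛*11*(1 + 11 + 11²)) = -9452/(69*(-16 - ⅛*11*(1 + 11 + 121))) = -9452/(69*(-16 - ⅛*11*133)) = -9452/(69*(-16 - 1463/8)) = -9452/(69*(-1591/8)) = -9452/69*(-8/1591) = 75616/109779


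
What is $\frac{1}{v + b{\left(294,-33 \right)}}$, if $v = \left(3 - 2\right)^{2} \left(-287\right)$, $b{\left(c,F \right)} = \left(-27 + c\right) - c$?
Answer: $- \frac{1}{314} \approx -0.0031847$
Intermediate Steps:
$b{\left(c,F \right)} = -27$
$v = -287$ ($v = 1^{2} \left(-287\right) = 1 \left(-287\right) = -287$)
$\frac{1}{v + b{\left(294,-33 \right)}} = \frac{1}{-287 - 27} = \frac{1}{-314} = - \frac{1}{314}$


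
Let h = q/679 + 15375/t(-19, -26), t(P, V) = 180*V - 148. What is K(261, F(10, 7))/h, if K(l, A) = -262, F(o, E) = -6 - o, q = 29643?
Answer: -858891544/132676779 ≈ -6.4736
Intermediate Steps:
t(P, V) = -148 + 180*V
h = 132676779/3278212 (h = 29643/679 + 15375/(-148 + 180*(-26)) = 29643*(1/679) + 15375/(-148 - 4680) = 29643/679 + 15375/(-4828) = 29643/679 + 15375*(-1/4828) = 29643/679 - 15375/4828 = 132676779/3278212 ≈ 40.472)
K(261, F(10, 7))/h = -262/132676779/3278212 = -262*3278212/132676779 = -858891544/132676779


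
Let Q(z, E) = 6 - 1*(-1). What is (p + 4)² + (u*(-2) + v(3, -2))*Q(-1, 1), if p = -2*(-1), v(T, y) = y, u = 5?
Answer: -48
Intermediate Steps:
p = 2
Q(z, E) = 7 (Q(z, E) = 6 + 1 = 7)
(p + 4)² + (u*(-2) + v(3, -2))*Q(-1, 1) = (2 + 4)² + (5*(-2) - 2)*7 = 6² + (-10 - 2)*7 = 36 - 12*7 = 36 - 84 = -48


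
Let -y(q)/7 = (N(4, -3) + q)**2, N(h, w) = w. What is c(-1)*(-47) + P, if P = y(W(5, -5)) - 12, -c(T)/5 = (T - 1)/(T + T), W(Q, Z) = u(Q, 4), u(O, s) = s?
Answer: 216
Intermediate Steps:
W(Q, Z) = 4
y(q) = -7*(-3 + q)**2
c(T) = -5*(-1 + T)/(2*T) (c(T) = -5*(T - 1)/(T + T) = -5*(-1 + T)/(2*T))
P = -19 (P = -7*(-3 + 4)**2 - 12 = -7*1**2 - 12 = -7*1 - 12 = -7 - 12 = -19)
c(-1)*(-47) + P = ((5/2)*(1 - 1*(-1))/(-1))*(-47) - 19 = ((5/2)*(-1)*(1 + 1))*(-47) - 19 = ((5/2)*(-1)*2)*(-47) - 19 = -5*(-47) - 19 = 235 - 19 = 216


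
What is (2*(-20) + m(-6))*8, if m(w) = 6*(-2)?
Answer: -416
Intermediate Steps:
m(w) = -12
(2*(-20) + m(-6))*8 = (2*(-20) - 12)*8 = (-40 - 12)*8 = -52*8 = -416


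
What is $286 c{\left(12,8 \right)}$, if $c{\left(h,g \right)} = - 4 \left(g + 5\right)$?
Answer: $-14872$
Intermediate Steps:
$c{\left(h,g \right)} = -20 - 4 g$ ($c{\left(h,g \right)} = - 4 \left(5 + g\right) = -20 - 4 g$)
$286 c{\left(12,8 \right)} = 286 \left(-20 - 32\right) = 286 \left(-52\right) = -14872$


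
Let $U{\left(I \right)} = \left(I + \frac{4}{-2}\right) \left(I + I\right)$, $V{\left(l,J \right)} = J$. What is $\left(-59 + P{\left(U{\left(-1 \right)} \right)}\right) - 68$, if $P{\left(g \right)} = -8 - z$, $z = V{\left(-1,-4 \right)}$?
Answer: $-131$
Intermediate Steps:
$z = -4$
$U{\left(I \right)} = 2 I \left(-2 + I\right)$ ($U{\left(I \right)} = \left(I + 4 \left(- \frac{1}{2}\right)\right) 2 I = \left(I - 2\right) 2 I = \left(-2 + I\right) 2 I = 2 I \left(-2 + I\right)$)
$P{\left(g \right)} = -4$ ($P{\left(g \right)} = -8 - -4 = -8 + 4 = -4$)
$\left(-59 + P{\left(U{\left(-1 \right)} \right)}\right) - 68 = \left(-59 - 4\right) - 68 = -63 - 68 = -131$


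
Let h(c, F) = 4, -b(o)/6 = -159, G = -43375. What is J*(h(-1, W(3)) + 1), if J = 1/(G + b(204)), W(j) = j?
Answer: -5/42421 ≈ -0.00011787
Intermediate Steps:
b(o) = 954 (b(o) = -6*(-159) = 954)
J = -1/42421 (J = 1/(-43375 + 954) = 1/(-42421) = -1/42421 ≈ -2.3573e-5)
J*(h(-1, W(3)) + 1) = -(4 + 1)/42421 = -1/42421*5 = -5/42421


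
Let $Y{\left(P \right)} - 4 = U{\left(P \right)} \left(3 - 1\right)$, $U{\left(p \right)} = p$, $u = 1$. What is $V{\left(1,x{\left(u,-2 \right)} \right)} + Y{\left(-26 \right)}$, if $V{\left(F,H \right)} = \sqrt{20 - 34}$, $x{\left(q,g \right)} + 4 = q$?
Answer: $-48 + i \sqrt{14} \approx -48.0 + 3.7417 i$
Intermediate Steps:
$x{\left(q,g \right)} = -4 + q$
$V{\left(F,H \right)} = i \sqrt{14}$ ($V{\left(F,H \right)} = \sqrt{-14} = i \sqrt{14}$)
$Y{\left(P \right)} = 4 + 2 P$ ($Y{\left(P \right)} = 4 + P \left(3 - 1\right) = 4 + P 2 = 4 + 2 P$)
$V{\left(1,x{\left(u,-2 \right)} \right)} + Y{\left(-26 \right)} = i \sqrt{14} + \left(4 + 2 \left(-26\right)\right) = i \sqrt{14} + \left(4 - 52\right) = i \sqrt{14} - 48 = -48 + i \sqrt{14}$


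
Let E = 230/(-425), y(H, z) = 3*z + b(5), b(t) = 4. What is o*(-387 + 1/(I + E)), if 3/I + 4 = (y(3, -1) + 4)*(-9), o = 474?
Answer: -462220152/2509 ≈ -1.8422e+5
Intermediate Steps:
y(H, z) = 4 + 3*z (y(H, z) = 3*z + 4 = 4 + 3*z)
I = -3/49 (I = 3/(-4 + ((4 + 3*(-1)) + 4)*(-9)) = 3/(-4 + ((4 - 3) + 4)*(-9)) = 3/(-4 + (1 + 4)*(-9)) = 3/(-4 + 5*(-9)) = 3/(-4 - 45) = 3/(-49) = 3*(-1/49) = -3/49 ≈ -0.061224)
E = -46/85 (E = 230*(-1/425) = -46/85 ≈ -0.54118)
o*(-387 + 1/(I + E)) = 474*(-387 + 1/(-3/49 - 46/85)) = 474*(-387 + 1/(-2509/4165)) = 474*(-387 - 4165/2509) = 474*(-975148/2509) = -462220152/2509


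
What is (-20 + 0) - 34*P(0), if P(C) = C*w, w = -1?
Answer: -20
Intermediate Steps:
P(C) = -C (P(C) = C*(-1) = -C)
(-20 + 0) - 34*P(0) = (-20 + 0) - (-34)*0 = -20 - 34*0 = -20 + 0 = -20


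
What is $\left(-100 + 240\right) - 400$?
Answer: $-260$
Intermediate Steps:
$\left(-100 + 240\right) - 400 = 140 - 400 = -260$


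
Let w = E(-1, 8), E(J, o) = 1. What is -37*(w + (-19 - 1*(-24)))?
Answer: -222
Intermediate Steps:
w = 1
-37*(w + (-19 - 1*(-24))) = -37*(1 + (-19 - 1*(-24))) = -37*(1 + (-19 + 24)) = -37*(1 + 5) = -37*6 = -222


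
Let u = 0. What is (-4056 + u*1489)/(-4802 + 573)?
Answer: 4056/4229 ≈ 0.95909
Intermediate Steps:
(-4056 + u*1489)/(-4802 + 573) = (-4056 + 0*1489)/(-4802 + 573) = (-4056 + 0)/(-4229) = -4056*(-1/4229) = 4056/4229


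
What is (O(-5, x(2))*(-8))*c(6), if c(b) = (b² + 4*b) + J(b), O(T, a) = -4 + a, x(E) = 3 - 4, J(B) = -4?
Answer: 2240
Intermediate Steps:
x(E) = -1
c(b) = -4 + b² + 4*b (c(b) = (b² + 4*b) - 4 = -4 + b² + 4*b)
(O(-5, x(2))*(-8))*c(6) = ((-4 - 1)*(-8))*(-4 + 6² + 4*6) = (-5*(-8))*(-4 + 36 + 24) = 40*56 = 2240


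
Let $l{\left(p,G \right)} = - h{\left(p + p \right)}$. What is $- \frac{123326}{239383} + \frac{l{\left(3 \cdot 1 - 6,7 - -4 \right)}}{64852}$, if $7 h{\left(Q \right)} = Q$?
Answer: $- \frac{27992063983}{54335632106} \approx -0.51517$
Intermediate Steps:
$h{\left(Q \right)} = \frac{Q}{7}$
$l{\left(p,G \right)} = - \frac{2 p}{7}$ ($l{\left(p,G \right)} = - \frac{p + p}{7} = - \frac{2 p}{7}$)
$- \frac{123326}{239383} + \frac{l{\left(3 \cdot 1 - 6,7 - -4 \right)}}{64852} = - \frac{123326}{239383} + \frac{\left(- \frac{2}{7}\right) \left(3 \cdot 1 - 6\right)}{64852} = \left(-123326\right) \frac{1}{239383} + - \frac{2 \left(3 - 6\right)}{7} \cdot \frac{1}{64852} = - \frac{123326}{239383} + \left(- \frac{2}{7}\right) \left(-3\right) \frac{1}{64852} = - \frac{123326}{239383} + \frac{6}{7} \cdot \frac{1}{64852} = - \frac{123326}{239383} + \frac{3}{226982} = - \frac{27992063983}{54335632106}$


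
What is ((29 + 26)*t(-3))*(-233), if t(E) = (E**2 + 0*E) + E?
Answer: -76890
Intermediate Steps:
t(E) = E + E**2 (t(E) = (E**2 + 0) + E = E**2 + E = E + E**2)
((29 + 26)*t(-3))*(-233) = ((29 + 26)*(-3*(1 - 3)))*(-233) = (55*(-3*(-2)))*(-233) = (55*6)*(-233) = 330*(-233) = -76890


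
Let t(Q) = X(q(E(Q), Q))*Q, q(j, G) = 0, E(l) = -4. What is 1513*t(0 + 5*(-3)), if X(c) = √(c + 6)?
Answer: -22695*√6 ≈ -55591.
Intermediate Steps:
X(c) = √(6 + c)
t(Q) = Q*√6 (t(Q) = √(6 + 0)*Q = √6*Q = Q*√6)
1513*t(0 + 5*(-3)) = 1513*((0 + 5*(-3))*√6) = 1513*((0 - 15)*√6) = 1513*(-15*√6) = -22695*√6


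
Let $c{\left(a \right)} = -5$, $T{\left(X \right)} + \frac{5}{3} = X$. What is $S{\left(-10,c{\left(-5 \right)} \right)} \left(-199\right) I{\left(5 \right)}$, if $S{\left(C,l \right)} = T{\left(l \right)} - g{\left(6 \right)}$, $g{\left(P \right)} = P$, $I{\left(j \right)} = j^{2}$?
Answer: $\frac{189050}{3} \approx 63017.0$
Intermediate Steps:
$T{\left(X \right)} = - \frac{5}{3} + X$
$S{\left(C,l \right)} = - \frac{23}{3} + l$ ($S{\left(C,l \right)} = \left(- \frac{5}{3} + l\right) - 6 = - \frac{23}{3} + l$)
$S{\left(-10,c{\left(-5 \right)} \right)} \left(-199\right) I{\left(5 \right)} = \left(- \frac{23}{3} - 5\right) \left(-199\right) 5^{2} = \left(- \frac{38}{3}\right) \left(-199\right) 25 = \frac{7562}{3} \cdot 25 = \frac{189050}{3}$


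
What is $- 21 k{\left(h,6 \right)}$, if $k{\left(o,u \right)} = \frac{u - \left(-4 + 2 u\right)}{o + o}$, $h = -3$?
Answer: $-7$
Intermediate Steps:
$k{\left(o,u \right)} = \frac{4 - u}{2 o}$ ($k{\left(o,u \right)} = \frac{u - \left(-4 + 2 u\right)}{2 o} = \left(4 - u\right) \frac{1}{2 o} = \frac{4 - u}{2 o}$)
$- 21 k{\left(h,6 \right)} = - 21 \frac{4 - 6}{2 \left(-3\right)} = - 21 \cdot \frac{1}{2} \left(- \frac{1}{3}\right) \left(4 - 6\right) = - 21 \cdot \frac{1}{2} \left(- \frac{1}{3}\right) \left(-2\right) = \left(-21\right) \frac{1}{3} = -7$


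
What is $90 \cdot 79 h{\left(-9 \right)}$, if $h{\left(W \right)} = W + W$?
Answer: $-127980$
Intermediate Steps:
$h{\left(W \right)} = 2 W$
$90 \cdot 79 h{\left(-9 \right)} = 90 \cdot 79 \cdot 2 \left(-9\right) = 7110 \left(-18\right) = -127980$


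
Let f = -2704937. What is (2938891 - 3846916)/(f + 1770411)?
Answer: 908025/934526 ≈ 0.97164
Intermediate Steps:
(2938891 - 3846916)/(f + 1770411) = (2938891 - 3846916)/(-2704937 + 1770411) = -908025/(-934526) = -908025*(-1/934526) = 908025/934526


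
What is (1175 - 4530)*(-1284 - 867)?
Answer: 7216605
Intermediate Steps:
(1175 - 4530)*(-1284 - 867) = -3355*(-2151) = 7216605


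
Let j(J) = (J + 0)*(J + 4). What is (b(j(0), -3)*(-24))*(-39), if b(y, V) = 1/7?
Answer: 936/7 ≈ 133.71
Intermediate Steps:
j(J) = J*(4 + J)
b(y, V) = 1/7
(b(j(0), -3)*(-24))*(-39) = ((1/7)*(-24))*(-39) = -24/7*(-39) = 936/7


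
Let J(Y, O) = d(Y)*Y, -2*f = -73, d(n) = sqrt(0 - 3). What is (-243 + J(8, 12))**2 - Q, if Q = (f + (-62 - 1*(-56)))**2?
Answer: 231707/4 - 3888*I*sqrt(3) ≈ 57927.0 - 6734.2*I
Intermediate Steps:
d(n) = I*sqrt(3) (d(n) = sqrt(-3) = I*sqrt(3))
f = 73/2 (f = -1/2*(-73) = 73/2 ≈ 36.500)
J(Y, O) = I*Y*sqrt(3) (J(Y, O) = (I*sqrt(3))*Y = I*Y*sqrt(3))
Q = 3721/4 (Q = (73/2 + (-62 - 1*(-56)))**2 = (73/2 + (-62 + 56))**2 = (73/2 - 6)**2 = (61/2)**2 = 3721/4 ≈ 930.25)
(-243 + J(8, 12))**2 - Q = (-243 + I*8*sqrt(3))**2 - 1*3721/4 = (-243 + 8*I*sqrt(3))**2 - 3721/4 = -3721/4 + (-243 + 8*I*sqrt(3))**2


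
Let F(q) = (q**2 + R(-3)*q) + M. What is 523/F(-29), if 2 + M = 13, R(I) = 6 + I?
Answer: 523/765 ≈ 0.68366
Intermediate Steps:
M = 11 (M = -2 + 13 = 11)
F(q) = 11 + q**2 + 3*q (F(q) = (q**2 + (6 - 3)*q) + 11 = (q**2 + 3*q) + 11 = 11 + q**2 + 3*q)
523/F(-29) = 523/(11 + (-29)**2 + 3*(-29)) = 523/(11 + 841 - 87) = 523/765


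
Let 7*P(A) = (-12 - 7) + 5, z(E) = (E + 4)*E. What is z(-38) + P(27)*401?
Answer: 490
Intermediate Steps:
z(E) = E*(4 + E) (z(E) = (4 + E)*E = E*(4 + E))
P(A) = -2 (P(A) = ((-12 - 7) + 5)/7 = (-19 + 5)/7 = (1/7)*(-14) = -2)
z(-38) + P(27)*401 = -38*(4 - 38) - 2*401 = -38*(-34) - 802 = 1292 - 802 = 490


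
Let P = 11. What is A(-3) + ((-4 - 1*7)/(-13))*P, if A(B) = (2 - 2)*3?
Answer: 121/13 ≈ 9.3077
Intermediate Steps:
A(B) = 0 (A(B) = 0*3 = 0)
A(-3) + ((-4 - 1*7)/(-13))*P = 0 + ((-4 - 1*7)/(-13))*11 = 0 + ((-4 - 7)*(-1/13))*11 = 0 - 11*(-1/13)*11 = 0 + (11/13)*11 = 0 + 121/13 = 121/13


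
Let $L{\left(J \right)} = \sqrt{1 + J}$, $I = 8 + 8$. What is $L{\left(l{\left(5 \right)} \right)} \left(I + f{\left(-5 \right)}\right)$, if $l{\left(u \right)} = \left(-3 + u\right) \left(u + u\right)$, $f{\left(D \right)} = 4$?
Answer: $20 \sqrt{21} \approx 91.651$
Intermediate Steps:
$I = 16$
$l{\left(u \right)} = 2 u \left(-3 + u\right)$ ($l{\left(u \right)} = \left(-3 + u\right) 2 u = 2 u \left(-3 + u\right)$)
$L{\left(l{\left(5 \right)} \right)} \left(I + f{\left(-5 \right)}\right) = \sqrt{1 + 2 \cdot 5 \left(-3 + 5\right)} \left(16 + 4\right) = \sqrt{1 + 2 \cdot 5 \cdot 2} \cdot 20 = \sqrt{1 + 20} \cdot 20 = \sqrt{21} \cdot 20 = 20 \sqrt{21}$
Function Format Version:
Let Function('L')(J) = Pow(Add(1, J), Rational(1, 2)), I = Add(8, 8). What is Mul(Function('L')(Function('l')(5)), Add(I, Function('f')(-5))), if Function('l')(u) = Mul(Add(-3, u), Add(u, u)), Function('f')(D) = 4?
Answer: Mul(20, Pow(21, Rational(1, 2))) ≈ 91.651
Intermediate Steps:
I = 16
Function('l')(u) = Mul(2, u, Add(-3, u)) (Function('l')(u) = Mul(Add(-3, u), Mul(2, u)) = Mul(2, u, Add(-3, u)))
Mul(Function('L')(Function('l')(5)), Add(I, Function('f')(-5))) = Mul(Pow(Add(1, Mul(2, 5, Add(-3, 5))), Rational(1, 2)), Add(16, 4)) = Mul(Pow(Add(1, Mul(2, 5, 2)), Rational(1, 2)), 20) = Mul(Pow(Add(1, 20), Rational(1, 2)), 20) = Mul(Pow(21, Rational(1, 2)), 20) = Mul(20, Pow(21, Rational(1, 2)))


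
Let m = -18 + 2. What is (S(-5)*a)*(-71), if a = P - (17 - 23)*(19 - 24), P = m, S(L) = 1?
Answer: 3266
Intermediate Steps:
m = -16
P = -16
a = -46 (a = -16 - (17 - 23)*(19 - 24) = -16 - (-6)*(-5) = -16 - 1*30 = -16 - 30 = -46)
(S(-5)*a)*(-71) = (1*(-46))*(-71) = -46*(-71) = 3266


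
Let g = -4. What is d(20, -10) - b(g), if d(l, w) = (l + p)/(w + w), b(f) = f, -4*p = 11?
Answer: 251/80 ≈ 3.1375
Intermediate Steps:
p = -11/4 (p = -¼*11 = -11/4 ≈ -2.7500)
d(l, w) = (-11/4 + l)/(2*w) (d(l, w) = (l - 11/4)/(w + w) = (-11/4 + l)/((2*w)) = (-11/4 + l)*(1/(2*w)) = (-11/4 + l)/(2*w))
d(20, -10) - b(g) = (⅛)*(-11 + 4*20)/(-10) - 1*(-4) = (⅛)*(-⅒)*(-11 + 80) + 4 = (⅛)*(-⅒)*69 + 4 = -69/80 + 4 = 251/80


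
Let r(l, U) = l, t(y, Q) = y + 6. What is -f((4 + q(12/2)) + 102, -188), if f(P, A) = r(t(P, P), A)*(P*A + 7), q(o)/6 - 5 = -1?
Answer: 3322888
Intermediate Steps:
t(y, Q) = 6 + y
q(o) = 24 (q(o) = 30 + 6*(-1) = 30 - 6 = 24)
f(P, A) = (6 + P)*(7 + A*P) (f(P, A) = (6 + P)*(P*A + 7) = (6 + P)*(A*P + 7) = (6 + P)*(7 + A*P))
-f((4 + q(12/2)) + 102, -188) = -(6 + ((4 + 24) + 102))*(7 - 188*((4 + 24) + 102)) = -(6 + (28 + 102))*(7 - 188*(28 + 102)) = -(6 + 130)*(7 - 188*130) = -136*(7 - 24440) = -136*(-24433) = -1*(-3322888) = 3322888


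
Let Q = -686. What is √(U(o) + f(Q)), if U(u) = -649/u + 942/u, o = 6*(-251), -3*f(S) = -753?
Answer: √568835778/1506 ≈ 15.837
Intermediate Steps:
f(S) = 251 (f(S) = -⅓*(-753) = 251)
o = -1506
U(u) = 293/u
√(U(o) + f(Q)) = √(293/(-1506) + 251) = √(293*(-1/1506) + 251) = √(-293/1506 + 251) = √(377713/1506) = √568835778/1506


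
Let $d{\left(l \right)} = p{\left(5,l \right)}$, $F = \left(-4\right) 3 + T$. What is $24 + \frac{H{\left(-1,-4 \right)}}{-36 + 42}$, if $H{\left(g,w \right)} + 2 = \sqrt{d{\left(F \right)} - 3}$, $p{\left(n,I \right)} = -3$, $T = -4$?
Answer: $\frac{71}{3} + \frac{i \sqrt{6}}{6} \approx 23.667 + 0.40825 i$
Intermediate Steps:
$F = -16$ ($F = \left(-4\right) 3 - 4 = -12 - 4 = -16$)
$d{\left(l \right)} = -3$
$H{\left(g,w \right)} = -2 + i \sqrt{6}$ ($H{\left(g,w \right)} = -2 + \sqrt{-3 - 3} = -2 + \sqrt{-6} = -2 + i \sqrt{6}$)
$24 + \frac{H{\left(-1,-4 \right)}}{-36 + 42} = 24 + \frac{-2 + i \sqrt{6}}{-36 + 42} = 24 + \frac{-2 + i \sqrt{6}}{6} = 24 + \left(-2 + i \sqrt{6}\right) \frac{1}{6} = 24 - \left(\frac{1}{3} - \frac{i \sqrt{6}}{6}\right) = \frac{71}{3} + \frac{i \sqrt{6}}{6}$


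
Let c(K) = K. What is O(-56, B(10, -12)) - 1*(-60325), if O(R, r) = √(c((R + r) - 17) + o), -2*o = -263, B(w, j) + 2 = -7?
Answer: 60325 + 3*√22/2 ≈ 60332.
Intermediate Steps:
B(w, j) = -9 (B(w, j) = -2 - 7 = -9)
o = 263/2 (o = -½*(-263) = 263/2 ≈ 131.50)
O(R, r) = √(229/2 + R + r) (O(R, r) = √(((R + r) - 17) + 263/2) = √((-17 + R + r) + 263/2) = √(229/2 + R + r))
O(-56, B(10, -12)) - 1*(-60325) = √(458 + 4*(-56) + 4*(-9))/2 - 1*(-60325) = √(458 - 224 - 36)/2 + 60325 = √198/2 + 60325 = (3*√22)/2 + 60325 = 3*√22/2 + 60325 = 60325 + 3*√22/2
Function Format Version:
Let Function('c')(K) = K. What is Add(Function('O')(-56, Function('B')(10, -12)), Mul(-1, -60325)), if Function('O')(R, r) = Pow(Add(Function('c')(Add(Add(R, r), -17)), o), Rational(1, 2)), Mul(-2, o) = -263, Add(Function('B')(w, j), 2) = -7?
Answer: Add(60325, Mul(Rational(3, 2), Pow(22, Rational(1, 2)))) ≈ 60332.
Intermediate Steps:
Function('B')(w, j) = -9 (Function('B')(w, j) = Add(-2, -7) = -9)
o = Rational(263, 2) (o = Mul(Rational(-1, 2), -263) = Rational(263, 2) ≈ 131.50)
Function('O')(R, r) = Pow(Add(Rational(229, 2), R, r), Rational(1, 2)) (Function('O')(R, r) = Pow(Add(Add(Add(R, r), -17), Rational(263, 2)), Rational(1, 2)) = Pow(Add(Add(-17, R, r), Rational(263, 2)), Rational(1, 2)) = Pow(Add(Rational(229, 2), R, r), Rational(1, 2)))
Add(Function('O')(-56, Function('B')(10, -12)), Mul(-1, -60325)) = Add(Mul(Rational(1, 2), Pow(Add(458, Mul(4, -56), Mul(4, -9)), Rational(1, 2))), Mul(-1, -60325)) = Add(Mul(Rational(1, 2), Pow(Add(458, -224, -36), Rational(1, 2))), 60325) = Add(Mul(Rational(1, 2), Pow(198, Rational(1, 2))), 60325) = Add(Mul(Rational(1, 2), Mul(3, Pow(22, Rational(1, 2)))), 60325) = Add(Mul(Rational(3, 2), Pow(22, Rational(1, 2))), 60325) = Add(60325, Mul(Rational(3, 2), Pow(22, Rational(1, 2))))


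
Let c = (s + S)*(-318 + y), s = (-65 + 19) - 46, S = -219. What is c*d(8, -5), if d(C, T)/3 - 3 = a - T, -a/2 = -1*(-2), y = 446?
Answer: -477696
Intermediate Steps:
s = -92 (s = -46 - 46 = -92)
a = -4 (a = -(-2)*(-2) = -2*2 = -4)
d(C, T) = -3 - 3*T (d(C, T) = 9 + 3*(-4 - T) = 9 + (-12 - 3*T) = -3 - 3*T)
c = -39808 (c = (-92 - 219)*(-318 + 446) = -311*128 = -39808)
c*d(8, -5) = -39808*(-3 - 3*(-5)) = -39808*(-3 + 15) = -39808*12 = -477696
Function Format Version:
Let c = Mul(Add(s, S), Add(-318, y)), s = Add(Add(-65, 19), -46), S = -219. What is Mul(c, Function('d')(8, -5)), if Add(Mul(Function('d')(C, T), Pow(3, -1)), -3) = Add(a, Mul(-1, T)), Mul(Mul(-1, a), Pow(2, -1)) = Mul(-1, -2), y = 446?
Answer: -477696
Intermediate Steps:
s = -92 (s = Add(-46, -46) = -92)
a = -4 (a = Mul(-2, Mul(-1, -2)) = Mul(-2, 2) = -4)
Function('d')(C, T) = Add(-3, Mul(-3, T)) (Function('d')(C, T) = Add(9, Mul(3, Add(-4, Mul(-1, T)))) = Add(9, Add(-12, Mul(-3, T))) = Add(-3, Mul(-3, T)))
c = -39808 (c = Mul(Add(-92, -219), Add(-318, 446)) = Mul(-311, 128) = -39808)
Mul(c, Function('d')(8, -5)) = Mul(-39808, Add(-3, Mul(-3, -5))) = Mul(-39808, Add(-3, 15)) = Mul(-39808, 12) = -477696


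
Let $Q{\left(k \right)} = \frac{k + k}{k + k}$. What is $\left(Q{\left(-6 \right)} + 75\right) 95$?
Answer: $7220$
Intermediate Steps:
$Q{\left(k \right)} = 1$ ($Q{\left(k \right)} = \frac{2 k}{2 k} = 2 k \frac{1}{2 k} = 1$)
$\left(Q{\left(-6 \right)} + 75\right) 95 = \left(1 + 75\right) 95 = 76 \cdot 95 = 7220$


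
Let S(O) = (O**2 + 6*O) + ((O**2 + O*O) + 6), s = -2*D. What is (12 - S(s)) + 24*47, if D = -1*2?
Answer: 1062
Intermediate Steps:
D = -2
s = 4 (s = -2*(-2) = 4)
S(O) = 6 + 3*O**2 + 6*O (S(O) = (O**2 + 6*O) + ((O**2 + O**2) + 6) = (O**2 + 6*O) + (2*O**2 + 6) = (O**2 + 6*O) + (6 + 2*O**2) = 6 + 3*O**2 + 6*O)
(12 - S(s)) + 24*47 = (12 - (6 + 3*4**2 + 6*4)) + 24*47 = (12 - (6 + 3*16 + 24)) + 1128 = (12 - (6 + 48 + 24)) + 1128 = (12 - 1*78) + 1128 = (12 - 78) + 1128 = -66 + 1128 = 1062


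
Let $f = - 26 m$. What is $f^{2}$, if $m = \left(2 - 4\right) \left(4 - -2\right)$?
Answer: $97344$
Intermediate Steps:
$m = -12$ ($m = - 2 \left(4 + 2\right) = \left(-2\right) 6 = -12$)
$f = 312$ ($f = \left(-26\right) \left(-12\right) = 312$)
$f^{2} = 312^{2} = 97344$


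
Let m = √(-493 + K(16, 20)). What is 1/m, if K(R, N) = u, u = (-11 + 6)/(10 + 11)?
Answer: -I*√217518/10358 ≈ -0.045027*I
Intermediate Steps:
u = -5/21 ≈ -0.23810
K(R, N) = -5/21
m = I*√217518/21 (m = √(-493 - 5/21) = √(-10358/21) = I*√217518/21 ≈ 22.209*I)
1/m = 1/(I*√217518/21) = -I*√217518/10358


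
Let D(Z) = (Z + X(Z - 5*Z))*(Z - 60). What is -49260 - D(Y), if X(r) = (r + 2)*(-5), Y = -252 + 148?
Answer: -409076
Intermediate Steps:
Y = -104
X(r) = -10 - 5*r (X(r) = (2 + r)*(-5) = -10 - 5*r)
D(Z) = (-60 + Z)*(-10 + 21*Z) (D(Z) = (Z + (-10 - 5*(Z - 5*Z)))*(Z - 60) = (Z + (-10 - 5*(Z - 5*Z)))*(-60 + Z) = (Z + (-10 - (-20)*Z))*(-60 + Z) = (Z + (-10 + 20*Z))*(-60 + Z) = (-10 + 21*Z)*(-60 + Z) = (-60 + Z)*(-10 + 21*Z))
-49260 - D(Y) = -49260 - (600 - 1270*(-104) + 21*(-104)²) = -49260 - (600 + 132080 + 21*10816) = -49260 - (600 + 132080 + 227136) = -49260 - 1*359816 = -49260 - 359816 = -409076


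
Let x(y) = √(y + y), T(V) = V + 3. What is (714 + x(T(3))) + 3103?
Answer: 3817 + 2*√3 ≈ 3820.5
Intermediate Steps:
T(V) = 3 + V
x(y) = √2*√y (x(y) = √(2*y) = √2*√y)
(714 + x(T(3))) + 3103 = (714 + √2*√(3 + 3)) + 3103 = (714 + √2*√6) + 3103 = (714 + 2*√3) + 3103 = 3817 + 2*√3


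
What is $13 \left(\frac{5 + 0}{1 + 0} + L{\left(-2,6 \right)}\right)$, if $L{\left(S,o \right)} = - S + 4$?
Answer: $143$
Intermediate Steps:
$L{\left(S,o \right)} = 4 - S$
$13 \left(\frac{5 + 0}{1 + 0} + L{\left(-2,6 \right)}\right) = 13 \left(\frac{5 + 0}{1 + 0} + \left(4 - -2\right)\right) = 13 \left(\frac{5}{1} + \left(4 + 2\right)\right) = 13 \left(5 \cdot 1 + 6\right) = 13 \left(5 + 6\right) = 13 \cdot 11 = 143$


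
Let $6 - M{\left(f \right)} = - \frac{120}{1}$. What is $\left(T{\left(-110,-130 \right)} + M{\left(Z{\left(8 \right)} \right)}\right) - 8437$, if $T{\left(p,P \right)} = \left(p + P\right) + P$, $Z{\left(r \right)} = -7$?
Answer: $-8681$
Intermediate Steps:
$M{\left(f \right)} = 126$ ($M{\left(f \right)} = 6 - - \frac{120}{1} = 6 - \left(-120\right) 1 = 6 - -120 = 6 + 120 = 126$)
$T{\left(p,P \right)} = p + 2 P$ ($T{\left(p,P \right)} = \left(P + p\right) + P = p + 2 P$)
$\left(T{\left(-110,-130 \right)} + M{\left(Z{\left(8 \right)} \right)}\right) - 8437 = \left(\left(-110 + 2 \left(-130\right)\right) + 126\right) - 8437 = \left(\left(-110 - 260\right) + 126\right) - 8437 = \left(-370 + 126\right) - 8437 = -244 - 8437 = -8681$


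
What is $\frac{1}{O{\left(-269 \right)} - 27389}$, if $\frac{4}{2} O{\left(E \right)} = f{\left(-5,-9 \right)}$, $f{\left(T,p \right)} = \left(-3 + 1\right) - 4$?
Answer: $- \frac{1}{27392} \approx -3.6507 \cdot 10^{-5}$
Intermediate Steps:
$f{\left(T,p \right)} = -6$ ($f{\left(T,p \right)} = -2 - 4 = -6$)
$O{\left(E \right)} = -3$ ($O{\left(E \right)} = \frac{1}{2} \left(-6\right) = -3$)
$\frac{1}{O{\left(-269 \right)} - 27389} = \frac{1}{-3 - 27389} = \frac{1}{-27392} = - \frac{1}{27392}$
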